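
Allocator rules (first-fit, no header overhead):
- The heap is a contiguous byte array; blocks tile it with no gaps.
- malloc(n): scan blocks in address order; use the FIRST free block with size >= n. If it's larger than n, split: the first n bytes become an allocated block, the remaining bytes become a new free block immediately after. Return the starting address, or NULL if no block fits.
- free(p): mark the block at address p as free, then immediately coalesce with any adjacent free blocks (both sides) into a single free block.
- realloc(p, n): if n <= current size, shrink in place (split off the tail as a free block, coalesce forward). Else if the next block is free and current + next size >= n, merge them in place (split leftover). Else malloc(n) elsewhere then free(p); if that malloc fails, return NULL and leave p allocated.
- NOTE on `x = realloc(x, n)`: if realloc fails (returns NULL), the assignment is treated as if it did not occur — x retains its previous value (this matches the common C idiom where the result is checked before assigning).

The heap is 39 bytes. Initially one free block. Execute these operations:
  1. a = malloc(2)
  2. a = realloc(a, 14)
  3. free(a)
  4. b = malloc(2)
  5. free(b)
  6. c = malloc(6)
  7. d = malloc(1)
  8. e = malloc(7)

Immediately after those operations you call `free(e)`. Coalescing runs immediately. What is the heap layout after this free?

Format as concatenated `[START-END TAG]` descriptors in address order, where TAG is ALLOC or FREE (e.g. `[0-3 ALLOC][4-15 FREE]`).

Op 1: a = malloc(2) -> a = 0; heap: [0-1 ALLOC][2-38 FREE]
Op 2: a = realloc(a, 14) -> a = 0; heap: [0-13 ALLOC][14-38 FREE]
Op 3: free(a) -> (freed a); heap: [0-38 FREE]
Op 4: b = malloc(2) -> b = 0; heap: [0-1 ALLOC][2-38 FREE]
Op 5: free(b) -> (freed b); heap: [0-38 FREE]
Op 6: c = malloc(6) -> c = 0; heap: [0-5 ALLOC][6-38 FREE]
Op 7: d = malloc(1) -> d = 6; heap: [0-5 ALLOC][6-6 ALLOC][7-38 FREE]
Op 8: e = malloc(7) -> e = 7; heap: [0-5 ALLOC][6-6 ALLOC][7-13 ALLOC][14-38 FREE]
free(e): e = 7 -> block [7-13 ALLOC]; mark free, coalesce with adjacent free neighbors -> [0-5 ALLOC][6-6 ALLOC][7-38 FREE]

Answer: [0-5 ALLOC][6-6 ALLOC][7-38 FREE]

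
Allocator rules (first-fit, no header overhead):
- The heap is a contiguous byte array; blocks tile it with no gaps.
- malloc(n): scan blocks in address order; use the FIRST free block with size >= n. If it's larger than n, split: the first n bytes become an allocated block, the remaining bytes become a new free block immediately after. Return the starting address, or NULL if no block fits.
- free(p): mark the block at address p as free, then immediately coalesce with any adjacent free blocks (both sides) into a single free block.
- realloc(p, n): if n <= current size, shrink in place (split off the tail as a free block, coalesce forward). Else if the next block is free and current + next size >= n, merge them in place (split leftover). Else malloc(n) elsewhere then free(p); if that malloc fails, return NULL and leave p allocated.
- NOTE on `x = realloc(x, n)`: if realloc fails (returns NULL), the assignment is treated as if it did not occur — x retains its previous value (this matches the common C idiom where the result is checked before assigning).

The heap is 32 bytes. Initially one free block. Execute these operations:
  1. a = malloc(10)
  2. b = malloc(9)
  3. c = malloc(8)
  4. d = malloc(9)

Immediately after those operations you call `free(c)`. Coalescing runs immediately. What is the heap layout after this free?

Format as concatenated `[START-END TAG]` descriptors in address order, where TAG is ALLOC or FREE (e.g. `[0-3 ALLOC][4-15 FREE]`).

Answer: [0-9 ALLOC][10-18 ALLOC][19-31 FREE]

Derivation:
Op 1: a = malloc(10) -> a = 0; heap: [0-9 ALLOC][10-31 FREE]
Op 2: b = malloc(9) -> b = 10; heap: [0-9 ALLOC][10-18 ALLOC][19-31 FREE]
Op 3: c = malloc(8) -> c = 19; heap: [0-9 ALLOC][10-18 ALLOC][19-26 ALLOC][27-31 FREE]
Op 4: d = malloc(9) -> d = NULL; heap: [0-9 ALLOC][10-18 ALLOC][19-26 ALLOC][27-31 FREE]
free(c): c = 19 -> block [19-26 ALLOC]; mark free, coalesce with adjacent free neighbors -> [0-9 ALLOC][10-18 ALLOC][19-31 FREE]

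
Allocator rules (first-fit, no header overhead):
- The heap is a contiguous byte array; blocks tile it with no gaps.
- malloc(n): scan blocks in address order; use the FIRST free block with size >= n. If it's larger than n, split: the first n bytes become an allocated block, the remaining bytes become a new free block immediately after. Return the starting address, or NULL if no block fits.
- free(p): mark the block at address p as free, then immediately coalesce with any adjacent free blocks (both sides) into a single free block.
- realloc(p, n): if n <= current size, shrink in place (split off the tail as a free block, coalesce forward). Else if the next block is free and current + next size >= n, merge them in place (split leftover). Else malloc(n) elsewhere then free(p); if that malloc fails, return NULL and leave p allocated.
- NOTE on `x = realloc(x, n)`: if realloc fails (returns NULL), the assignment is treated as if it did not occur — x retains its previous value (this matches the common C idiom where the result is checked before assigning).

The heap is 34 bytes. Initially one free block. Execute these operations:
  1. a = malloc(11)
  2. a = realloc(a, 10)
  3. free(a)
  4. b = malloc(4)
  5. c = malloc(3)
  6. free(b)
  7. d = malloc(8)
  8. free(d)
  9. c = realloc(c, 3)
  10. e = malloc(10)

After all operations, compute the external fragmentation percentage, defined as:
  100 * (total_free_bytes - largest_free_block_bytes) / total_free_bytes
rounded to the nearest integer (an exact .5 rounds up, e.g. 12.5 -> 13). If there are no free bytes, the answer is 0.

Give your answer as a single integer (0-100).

Op 1: a = malloc(11) -> a = 0; heap: [0-10 ALLOC][11-33 FREE]
Op 2: a = realloc(a, 10) -> a = 0; heap: [0-9 ALLOC][10-33 FREE]
Op 3: free(a) -> (freed a); heap: [0-33 FREE]
Op 4: b = malloc(4) -> b = 0; heap: [0-3 ALLOC][4-33 FREE]
Op 5: c = malloc(3) -> c = 4; heap: [0-3 ALLOC][4-6 ALLOC][7-33 FREE]
Op 6: free(b) -> (freed b); heap: [0-3 FREE][4-6 ALLOC][7-33 FREE]
Op 7: d = malloc(8) -> d = 7; heap: [0-3 FREE][4-6 ALLOC][7-14 ALLOC][15-33 FREE]
Op 8: free(d) -> (freed d); heap: [0-3 FREE][4-6 ALLOC][7-33 FREE]
Op 9: c = realloc(c, 3) -> c = 4; heap: [0-3 FREE][4-6 ALLOC][7-33 FREE]
Op 10: e = malloc(10) -> e = 7; heap: [0-3 FREE][4-6 ALLOC][7-16 ALLOC][17-33 FREE]
Free blocks: [4 17] total_free=21 largest=17 -> 100*(21-17)/21 = 400/21 ≈ 19.048 -> rounds to 19

Answer: 19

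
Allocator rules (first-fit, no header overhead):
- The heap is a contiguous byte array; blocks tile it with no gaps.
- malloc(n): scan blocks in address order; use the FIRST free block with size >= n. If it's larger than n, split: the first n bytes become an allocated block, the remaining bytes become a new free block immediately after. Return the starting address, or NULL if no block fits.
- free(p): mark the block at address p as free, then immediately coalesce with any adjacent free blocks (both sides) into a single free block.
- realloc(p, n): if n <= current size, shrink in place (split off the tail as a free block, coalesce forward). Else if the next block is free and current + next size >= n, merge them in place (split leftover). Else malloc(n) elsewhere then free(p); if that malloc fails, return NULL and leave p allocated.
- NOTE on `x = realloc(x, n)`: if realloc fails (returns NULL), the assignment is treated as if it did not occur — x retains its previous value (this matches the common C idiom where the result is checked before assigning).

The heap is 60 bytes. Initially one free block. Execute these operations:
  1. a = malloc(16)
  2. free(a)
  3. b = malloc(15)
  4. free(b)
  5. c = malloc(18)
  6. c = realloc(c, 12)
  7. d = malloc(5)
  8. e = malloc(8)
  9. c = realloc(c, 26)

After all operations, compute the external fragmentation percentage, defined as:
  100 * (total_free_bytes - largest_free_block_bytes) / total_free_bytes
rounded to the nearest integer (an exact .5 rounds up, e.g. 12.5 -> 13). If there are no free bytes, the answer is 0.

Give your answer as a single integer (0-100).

Answer: 43

Derivation:
Op 1: a = malloc(16) -> a = 0; heap: [0-15 ALLOC][16-59 FREE]
Op 2: free(a) -> (freed a); heap: [0-59 FREE]
Op 3: b = malloc(15) -> b = 0; heap: [0-14 ALLOC][15-59 FREE]
Op 4: free(b) -> (freed b); heap: [0-59 FREE]
Op 5: c = malloc(18) -> c = 0; heap: [0-17 ALLOC][18-59 FREE]
Op 6: c = realloc(c, 12) -> c = 0; heap: [0-11 ALLOC][12-59 FREE]
Op 7: d = malloc(5) -> d = 12; heap: [0-11 ALLOC][12-16 ALLOC][17-59 FREE]
Op 8: e = malloc(8) -> e = 17; heap: [0-11 ALLOC][12-16 ALLOC][17-24 ALLOC][25-59 FREE]
Op 9: c = realloc(c, 26) -> c = 25; heap: [0-11 FREE][12-16 ALLOC][17-24 ALLOC][25-50 ALLOC][51-59 FREE]
Free blocks: [12 9] total_free=21 largest=12 -> 100*(21-12)/21 = 900/21 ≈ 42.857 -> rounds to 43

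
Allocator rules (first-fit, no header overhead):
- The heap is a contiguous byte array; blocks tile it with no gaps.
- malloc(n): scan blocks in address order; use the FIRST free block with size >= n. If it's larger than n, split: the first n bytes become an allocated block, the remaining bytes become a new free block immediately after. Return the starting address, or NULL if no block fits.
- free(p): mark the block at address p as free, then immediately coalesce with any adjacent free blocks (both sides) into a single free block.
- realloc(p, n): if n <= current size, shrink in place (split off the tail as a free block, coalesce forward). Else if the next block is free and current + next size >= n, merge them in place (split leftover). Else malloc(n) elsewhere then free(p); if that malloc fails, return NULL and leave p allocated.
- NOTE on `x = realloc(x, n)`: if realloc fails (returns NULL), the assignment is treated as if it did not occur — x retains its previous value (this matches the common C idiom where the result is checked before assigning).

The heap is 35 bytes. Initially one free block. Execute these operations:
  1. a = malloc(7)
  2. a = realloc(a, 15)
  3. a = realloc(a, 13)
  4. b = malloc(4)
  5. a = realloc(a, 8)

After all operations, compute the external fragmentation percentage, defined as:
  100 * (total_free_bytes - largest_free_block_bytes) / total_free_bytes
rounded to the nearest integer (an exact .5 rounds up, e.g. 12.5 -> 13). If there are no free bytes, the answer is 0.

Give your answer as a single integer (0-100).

Op 1: a = malloc(7) -> a = 0; heap: [0-6 ALLOC][7-34 FREE]
Op 2: a = realloc(a, 15) -> a = 0; heap: [0-14 ALLOC][15-34 FREE]
Op 3: a = realloc(a, 13) -> a = 0; heap: [0-12 ALLOC][13-34 FREE]
Op 4: b = malloc(4) -> b = 13; heap: [0-12 ALLOC][13-16 ALLOC][17-34 FREE]
Op 5: a = realloc(a, 8) -> a = 0; heap: [0-7 ALLOC][8-12 FREE][13-16 ALLOC][17-34 FREE]
Free blocks: [5 18] total_free=23 largest=18 -> 100*(23-18)/23 = 500/23 ≈ 21.739 -> rounds to 22

Answer: 22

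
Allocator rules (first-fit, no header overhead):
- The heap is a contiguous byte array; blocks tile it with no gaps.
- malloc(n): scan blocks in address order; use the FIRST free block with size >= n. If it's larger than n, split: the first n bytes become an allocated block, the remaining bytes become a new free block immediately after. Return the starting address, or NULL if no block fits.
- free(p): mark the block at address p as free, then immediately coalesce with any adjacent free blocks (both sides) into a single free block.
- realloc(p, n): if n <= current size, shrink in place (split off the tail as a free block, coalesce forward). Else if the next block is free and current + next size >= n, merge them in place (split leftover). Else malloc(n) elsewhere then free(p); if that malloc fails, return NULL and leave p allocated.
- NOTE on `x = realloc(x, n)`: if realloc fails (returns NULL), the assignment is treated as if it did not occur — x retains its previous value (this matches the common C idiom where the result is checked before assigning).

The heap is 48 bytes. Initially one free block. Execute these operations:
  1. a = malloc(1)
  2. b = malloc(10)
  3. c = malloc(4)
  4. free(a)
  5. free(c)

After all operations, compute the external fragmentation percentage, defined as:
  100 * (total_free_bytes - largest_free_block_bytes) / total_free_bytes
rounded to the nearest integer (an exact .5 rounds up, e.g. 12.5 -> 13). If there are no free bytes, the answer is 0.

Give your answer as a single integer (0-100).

Answer: 3

Derivation:
Op 1: a = malloc(1) -> a = 0; heap: [0-0 ALLOC][1-47 FREE]
Op 2: b = malloc(10) -> b = 1; heap: [0-0 ALLOC][1-10 ALLOC][11-47 FREE]
Op 3: c = malloc(4) -> c = 11; heap: [0-0 ALLOC][1-10 ALLOC][11-14 ALLOC][15-47 FREE]
Op 4: free(a) -> (freed a); heap: [0-0 FREE][1-10 ALLOC][11-14 ALLOC][15-47 FREE]
Op 5: free(c) -> (freed c); heap: [0-0 FREE][1-10 ALLOC][11-47 FREE]
Free blocks: [1 37] total_free=38 largest=37 -> 100*(38-37)/38 = 100/38 ≈ 2.632 -> rounds to 3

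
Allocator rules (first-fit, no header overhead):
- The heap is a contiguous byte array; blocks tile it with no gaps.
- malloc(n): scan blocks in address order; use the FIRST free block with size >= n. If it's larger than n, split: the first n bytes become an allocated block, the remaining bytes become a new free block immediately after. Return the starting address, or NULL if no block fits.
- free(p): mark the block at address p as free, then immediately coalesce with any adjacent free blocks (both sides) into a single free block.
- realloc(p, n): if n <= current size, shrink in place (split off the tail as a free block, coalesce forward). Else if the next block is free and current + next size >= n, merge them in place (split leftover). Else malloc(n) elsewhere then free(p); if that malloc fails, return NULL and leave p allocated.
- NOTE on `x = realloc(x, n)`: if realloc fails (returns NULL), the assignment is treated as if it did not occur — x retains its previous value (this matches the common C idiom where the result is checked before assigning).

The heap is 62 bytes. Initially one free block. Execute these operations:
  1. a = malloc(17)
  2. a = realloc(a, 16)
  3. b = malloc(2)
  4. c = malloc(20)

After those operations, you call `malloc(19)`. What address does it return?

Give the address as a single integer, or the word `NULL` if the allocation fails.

Answer: 38

Derivation:
Op 1: a = malloc(17) -> a = 0; heap: [0-16 ALLOC][17-61 FREE]
Op 2: a = realloc(a, 16) -> a = 0; heap: [0-15 ALLOC][16-61 FREE]
Op 3: b = malloc(2) -> b = 16; heap: [0-15 ALLOC][16-17 ALLOC][18-61 FREE]
Op 4: c = malloc(20) -> c = 18; heap: [0-15 ALLOC][16-17 ALLOC][18-37 ALLOC][38-61 FREE]
malloc(19): first-fit scan over [0-15 ALLOC][16-17 ALLOC][18-37 ALLOC][38-61 FREE] -> 38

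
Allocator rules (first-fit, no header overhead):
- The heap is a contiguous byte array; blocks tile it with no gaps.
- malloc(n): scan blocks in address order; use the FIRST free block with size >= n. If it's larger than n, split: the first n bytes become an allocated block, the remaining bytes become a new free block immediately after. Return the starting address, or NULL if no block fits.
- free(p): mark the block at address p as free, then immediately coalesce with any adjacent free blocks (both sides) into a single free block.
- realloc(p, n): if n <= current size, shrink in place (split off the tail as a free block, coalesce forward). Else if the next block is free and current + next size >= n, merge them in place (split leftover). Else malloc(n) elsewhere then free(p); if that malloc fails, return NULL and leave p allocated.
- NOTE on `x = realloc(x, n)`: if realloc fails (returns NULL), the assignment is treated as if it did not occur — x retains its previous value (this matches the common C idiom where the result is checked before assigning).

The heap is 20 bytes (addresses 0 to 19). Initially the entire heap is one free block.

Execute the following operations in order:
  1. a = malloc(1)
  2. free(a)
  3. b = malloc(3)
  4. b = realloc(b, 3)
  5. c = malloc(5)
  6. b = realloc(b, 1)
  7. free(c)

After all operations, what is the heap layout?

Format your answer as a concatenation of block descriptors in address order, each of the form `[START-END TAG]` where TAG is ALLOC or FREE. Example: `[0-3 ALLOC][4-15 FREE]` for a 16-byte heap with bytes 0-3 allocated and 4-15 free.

Answer: [0-0 ALLOC][1-19 FREE]

Derivation:
Op 1: a = malloc(1) -> a = 0; heap: [0-0 ALLOC][1-19 FREE]
Op 2: free(a) -> (freed a); heap: [0-19 FREE]
Op 3: b = malloc(3) -> b = 0; heap: [0-2 ALLOC][3-19 FREE]
Op 4: b = realloc(b, 3) -> b = 0; heap: [0-2 ALLOC][3-19 FREE]
Op 5: c = malloc(5) -> c = 3; heap: [0-2 ALLOC][3-7 ALLOC][8-19 FREE]
Op 6: b = realloc(b, 1) -> b = 0; heap: [0-0 ALLOC][1-2 FREE][3-7 ALLOC][8-19 FREE]
Op 7: free(c) -> (freed c); heap: [0-0 ALLOC][1-19 FREE]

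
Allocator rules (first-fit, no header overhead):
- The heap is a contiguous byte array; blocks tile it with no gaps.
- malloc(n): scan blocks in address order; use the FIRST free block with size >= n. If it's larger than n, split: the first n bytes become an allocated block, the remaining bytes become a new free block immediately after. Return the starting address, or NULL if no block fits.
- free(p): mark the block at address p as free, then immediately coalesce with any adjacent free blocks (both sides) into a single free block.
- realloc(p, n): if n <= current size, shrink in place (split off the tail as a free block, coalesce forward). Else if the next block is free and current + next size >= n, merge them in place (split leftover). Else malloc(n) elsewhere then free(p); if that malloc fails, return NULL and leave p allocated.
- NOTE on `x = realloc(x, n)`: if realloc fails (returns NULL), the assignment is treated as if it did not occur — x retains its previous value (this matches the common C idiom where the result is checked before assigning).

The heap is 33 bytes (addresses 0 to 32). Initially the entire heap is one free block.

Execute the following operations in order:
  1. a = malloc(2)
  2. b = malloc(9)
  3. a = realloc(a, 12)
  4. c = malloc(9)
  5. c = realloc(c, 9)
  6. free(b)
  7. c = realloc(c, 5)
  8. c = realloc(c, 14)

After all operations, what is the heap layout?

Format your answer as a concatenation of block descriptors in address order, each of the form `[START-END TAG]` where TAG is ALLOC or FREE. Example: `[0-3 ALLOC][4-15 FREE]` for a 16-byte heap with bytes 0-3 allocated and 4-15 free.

Op 1: a = malloc(2) -> a = 0; heap: [0-1 ALLOC][2-32 FREE]
Op 2: b = malloc(9) -> b = 2; heap: [0-1 ALLOC][2-10 ALLOC][11-32 FREE]
Op 3: a = realloc(a, 12) -> a = 11; heap: [0-1 FREE][2-10 ALLOC][11-22 ALLOC][23-32 FREE]
Op 4: c = malloc(9) -> c = 23; heap: [0-1 FREE][2-10 ALLOC][11-22 ALLOC][23-31 ALLOC][32-32 FREE]
Op 5: c = realloc(c, 9) -> c = 23; heap: [0-1 FREE][2-10 ALLOC][11-22 ALLOC][23-31 ALLOC][32-32 FREE]
Op 6: free(b) -> (freed b); heap: [0-10 FREE][11-22 ALLOC][23-31 ALLOC][32-32 FREE]
Op 7: c = realloc(c, 5) -> c = 23; heap: [0-10 FREE][11-22 ALLOC][23-27 ALLOC][28-32 FREE]
Op 8: c = realloc(c, 14) -> NULL (c unchanged); heap: [0-10 FREE][11-22 ALLOC][23-27 ALLOC][28-32 FREE]

Answer: [0-10 FREE][11-22 ALLOC][23-27 ALLOC][28-32 FREE]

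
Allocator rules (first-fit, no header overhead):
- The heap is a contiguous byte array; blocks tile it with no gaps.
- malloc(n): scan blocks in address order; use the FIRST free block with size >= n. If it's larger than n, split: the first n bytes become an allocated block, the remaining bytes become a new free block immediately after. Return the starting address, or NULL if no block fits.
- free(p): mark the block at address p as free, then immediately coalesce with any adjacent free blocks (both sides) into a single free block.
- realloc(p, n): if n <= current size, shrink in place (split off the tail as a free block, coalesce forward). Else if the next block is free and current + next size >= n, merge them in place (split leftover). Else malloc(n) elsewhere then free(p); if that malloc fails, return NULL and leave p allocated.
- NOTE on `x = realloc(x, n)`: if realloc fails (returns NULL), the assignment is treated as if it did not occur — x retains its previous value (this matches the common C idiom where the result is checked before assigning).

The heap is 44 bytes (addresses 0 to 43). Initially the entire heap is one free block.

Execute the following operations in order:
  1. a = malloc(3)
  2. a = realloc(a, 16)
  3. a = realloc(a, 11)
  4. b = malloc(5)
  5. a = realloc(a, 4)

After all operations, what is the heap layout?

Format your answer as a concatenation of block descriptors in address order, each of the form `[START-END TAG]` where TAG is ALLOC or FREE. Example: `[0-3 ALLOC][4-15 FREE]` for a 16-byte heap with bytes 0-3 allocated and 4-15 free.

Op 1: a = malloc(3) -> a = 0; heap: [0-2 ALLOC][3-43 FREE]
Op 2: a = realloc(a, 16) -> a = 0; heap: [0-15 ALLOC][16-43 FREE]
Op 3: a = realloc(a, 11) -> a = 0; heap: [0-10 ALLOC][11-43 FREE]
Op 4: b = malloc(5) -> b = 11; heap: [0-10 ALLOC][11-15 ALLOC][16-43 FREE]
Op 5: a = realloc(a, 4) -> a = 0; heap: [0-3 ALLOC][4-10 FREE][11-15 ALLOC][16-43 FREE]

Answer: [0-3 ALLOC][4-10 FREE][11-15 ALLOC][16-43 FREE]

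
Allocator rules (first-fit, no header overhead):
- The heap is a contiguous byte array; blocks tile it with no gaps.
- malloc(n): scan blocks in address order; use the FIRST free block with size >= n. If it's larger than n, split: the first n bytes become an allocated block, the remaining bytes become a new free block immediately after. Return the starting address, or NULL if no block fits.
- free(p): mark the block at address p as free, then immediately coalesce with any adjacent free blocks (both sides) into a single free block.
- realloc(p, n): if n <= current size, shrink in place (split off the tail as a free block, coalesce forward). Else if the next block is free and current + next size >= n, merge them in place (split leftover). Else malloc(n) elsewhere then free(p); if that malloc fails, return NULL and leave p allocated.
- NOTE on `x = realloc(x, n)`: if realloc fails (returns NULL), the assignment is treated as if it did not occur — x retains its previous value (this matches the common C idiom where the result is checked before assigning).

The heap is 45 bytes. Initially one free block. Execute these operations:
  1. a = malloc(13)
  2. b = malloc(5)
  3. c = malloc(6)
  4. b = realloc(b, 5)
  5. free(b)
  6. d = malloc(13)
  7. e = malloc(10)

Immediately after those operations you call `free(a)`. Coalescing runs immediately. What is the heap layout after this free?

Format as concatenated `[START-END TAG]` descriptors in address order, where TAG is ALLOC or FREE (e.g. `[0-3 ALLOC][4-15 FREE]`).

Op 1: a = malloc(13) -> a = 0; heap: [0-12 ALLOC][13-44 FREE]
Op 2: b = malloc(5) -> b = 13; heap: [0-12 ALLOC][13-17 ALLOC][18-44 FREE]
Op 3: c = malloc(6) -> c = 18; heap: [0-12 ALLOC][13-17 ALLOC][18-23 ALLOC][24-44 FREE]
Op 4: b = realloc(b, 5) -> b = 13; heap: [0-12 ALLOC][13-17 ALLOC][18-23 ALLOC][24-44 FREE]
Op 5: free(b) -> (freed b); heap: [0-12 ALLOC][13-17 FREE][18-23 ALLOC][24-44 FREE]
Op 6: d = malloc(13) -> d = 24; heap: [0-12 ALLOC][13-17 FREE][18-23 ALLOC][24-36 ALLOC][37-44 FREE]
Op 7: e = malloc(10) -> e = NULL; heap: [0-12 ALLOC][13-17 FREE][18-23 ALLOC][24-36 ALLOC][37-44 FREE]
free(a): a = 0 -> block [0-12 ALLOC]; mark free, coalesce with adjacent free neighbors -> [0-17 FREE][18-23 ALLOC][24-36 ALLOC][37-44 FREE]

Answer: [0-17 FREE][18-23 ALLOC][24-36 ALLOC][37-44 FREE]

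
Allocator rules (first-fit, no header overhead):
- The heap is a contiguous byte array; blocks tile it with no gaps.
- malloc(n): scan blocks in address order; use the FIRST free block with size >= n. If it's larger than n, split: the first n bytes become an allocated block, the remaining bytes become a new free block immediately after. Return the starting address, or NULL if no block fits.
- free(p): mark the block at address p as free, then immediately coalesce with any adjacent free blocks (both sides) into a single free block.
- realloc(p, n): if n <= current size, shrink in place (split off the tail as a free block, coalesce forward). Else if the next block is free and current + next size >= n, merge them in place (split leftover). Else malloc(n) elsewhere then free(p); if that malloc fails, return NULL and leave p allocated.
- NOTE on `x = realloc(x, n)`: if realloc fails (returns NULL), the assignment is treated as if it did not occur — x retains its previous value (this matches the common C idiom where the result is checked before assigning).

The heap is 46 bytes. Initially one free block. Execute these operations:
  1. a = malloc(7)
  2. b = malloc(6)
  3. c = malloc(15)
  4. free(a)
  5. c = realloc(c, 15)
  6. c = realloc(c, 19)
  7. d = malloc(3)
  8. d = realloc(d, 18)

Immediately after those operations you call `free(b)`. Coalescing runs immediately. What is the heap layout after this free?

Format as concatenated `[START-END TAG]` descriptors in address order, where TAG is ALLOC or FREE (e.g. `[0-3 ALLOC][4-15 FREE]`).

Answer: [0-2 ALLOC][3-12 FREE][13-31 ALLOC][32-45 FREE]

Derivation:
Op 1: a = malloc(7) -> a = 0; heap: [0-6 ALLOC][7-45 FREE]
Op 2: b = malloc(6) -> b = 7; heap: [0-6 ALLOC][7-12 ALLOC][13-45 FREE]
Op 3: c = malloc(15) -> c = 13; heap: [0-6 ALLOC][7-12 ALLOC][13-27 ALLOC][28-45 FREE]
Op 4: free(a) -> (freed a); heap: [0-6 FREE][7-12 ALLOC][13-27 ALLOC][28-45 FREE]
Op 5: c = realloc(c, 15) -> c = 13; heap: [0-6 FREE][7-12 ALLOC][13-27 ALLOC][28-45 FREE]
Op 6: c = realloc(c, 19) -> c = 13; heap: [0-6 FREE][7-12 ALLOC][13-31 ALLOC][32-45 FREE]
Op 7: d = malloc(3) -> d = 0; heap: [0-2 ALLOC][3-6 FREE][7-12 ALLOC][13-31 ALLOC][32-45 FREE]
Op 8: d = realloc(d, 18) -> NULL (d unchanged); heap: [0-2 ALLOC][3-6 FREE][7-12 ALLOC][13-31 ALLOC][32-45 FREE]
free(b): b = 7 -> block [7-12 ALLOC]; mark free, coalesce with adjacent free neighbors -> [0-2 ALLOC][3-12 FREE][13-31 ALLOC][32-45 FREE]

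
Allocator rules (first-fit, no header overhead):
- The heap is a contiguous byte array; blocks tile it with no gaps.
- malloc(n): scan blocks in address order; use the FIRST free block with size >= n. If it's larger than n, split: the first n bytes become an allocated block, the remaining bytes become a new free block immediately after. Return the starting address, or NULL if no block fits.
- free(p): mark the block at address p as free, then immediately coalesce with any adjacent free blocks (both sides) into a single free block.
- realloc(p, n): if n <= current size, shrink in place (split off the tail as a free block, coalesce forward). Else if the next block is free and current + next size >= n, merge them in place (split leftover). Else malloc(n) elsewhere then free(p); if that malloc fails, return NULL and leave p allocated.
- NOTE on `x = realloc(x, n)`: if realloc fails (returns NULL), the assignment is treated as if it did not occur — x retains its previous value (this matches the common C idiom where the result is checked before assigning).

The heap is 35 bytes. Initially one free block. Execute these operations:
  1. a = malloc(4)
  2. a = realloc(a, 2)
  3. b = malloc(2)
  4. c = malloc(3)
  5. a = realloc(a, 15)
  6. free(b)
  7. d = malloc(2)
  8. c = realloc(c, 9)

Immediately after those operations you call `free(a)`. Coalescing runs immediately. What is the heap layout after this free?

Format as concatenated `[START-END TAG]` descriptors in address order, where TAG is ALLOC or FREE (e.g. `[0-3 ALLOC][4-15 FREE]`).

Answer: [0-1 ALLOC][2-21 FREE][22-30 ALLOC][31-34 FREE]

Derivation:
Op 1: a = malloc(4) -> a = 0; heap: [0-3 ALLOC][4-34 FREE]
Op 2: a = realloc(a, 2) -> a = 0; heap: [0-1 ALLOC][2-34 FREE]
Op 3: b = malloc(2) -> b = 2; heap: [0-1 ALLOC][2-3 ALLOC][4-34 FREE]
Op 4: c = malloc(3) -> c = 4; heap: [0-1 ALLOC][2-3 ALLOC][4-6 ALLOC][7-34 FREE]
Op 5: a = realloc(a, 15) -> a = 7; heap: [0-1 FREE][2-3 ALLOC][4-6 ALLOC][7-21 ALLOC][22-34 FREE]
Op 6: free(b) -> (freed b); heap: [0-3 FREE][4-6 ALLOC][7-21 ALLOC][22-34 FREE]
Op 7: d = malloc(2) -> d = 0; heap: [0-1 ALLOC][2-3 FREE][4-6 ALLOC][7-21 ALLOC][22-34 FREE]
Op 8: c = realloc(c, 9) -> c = 22; heap: [0-1 ALLOC][2-6 FREE][7-21 ALLOC][22-30 ALLOC][31-34 FREE]
free(a): a = 7 -> block [7-21 ALLOC]; mark free, coalesce with adjacent free neighbors -> [0-1 ALLOC][2-21 FREE][22-30 ALLOC][31-34 FREE]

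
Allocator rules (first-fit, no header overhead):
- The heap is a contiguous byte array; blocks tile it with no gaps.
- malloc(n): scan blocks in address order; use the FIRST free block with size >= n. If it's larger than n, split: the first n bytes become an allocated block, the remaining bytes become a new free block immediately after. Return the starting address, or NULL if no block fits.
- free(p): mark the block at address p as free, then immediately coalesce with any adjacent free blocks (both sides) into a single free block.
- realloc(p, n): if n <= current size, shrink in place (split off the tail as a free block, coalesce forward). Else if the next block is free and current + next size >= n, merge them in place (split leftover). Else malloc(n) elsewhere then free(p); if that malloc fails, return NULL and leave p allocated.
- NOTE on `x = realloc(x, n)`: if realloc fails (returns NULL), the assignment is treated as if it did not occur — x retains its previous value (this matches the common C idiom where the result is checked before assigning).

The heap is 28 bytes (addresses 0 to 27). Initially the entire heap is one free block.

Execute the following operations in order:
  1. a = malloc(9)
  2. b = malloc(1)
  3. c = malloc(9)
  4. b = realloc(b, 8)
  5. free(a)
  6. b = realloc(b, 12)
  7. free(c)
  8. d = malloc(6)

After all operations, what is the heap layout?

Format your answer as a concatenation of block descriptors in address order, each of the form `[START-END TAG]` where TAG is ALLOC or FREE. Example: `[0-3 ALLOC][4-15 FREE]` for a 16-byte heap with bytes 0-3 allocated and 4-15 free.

Answer: [0-5 ALLOC][6-18 FREE][19-26 ALLOC][27-27 FREE]

Derivation:
Op 1: a = malloc(9) -> a = 0; heap: [0-8 ALLOC][9-27 FREE]
Op 2: b = malloc(1) -> b = 9; heap: [0-8 ALLOC][9-9 ALLOC][10-27 FREE]
Op 3: c = malloc(9) -> c = 10; heap: [0-8 ALLOC][9-9 ALLOC][10-18 ALLOC][19-27 FREE]
Op 4: b = realloc(b, 8) -> b = 19; heap: [0-8 ALLOC][9-9 FREE][10-18 ALLOC][19-26 ALLOC][27-27 FREE]
Op 5: free(a) -> (freed a); heap: [0-9 FREE][10-18 ALLOC][19-26 ALLOC][27-27 FREE]
Op 6: b = realloc(b, 12) -> NULL (b unchanged); heap: [0-9 FREE][10-18 ALLOC][19-26 ALLOC][27-27 FREE]
Op 7: free(c) -> (freed c); heap: [0-18 FREE][19-26 ALLOC][27-27 FREE]
Op 8: d = malloc(6) -> d = 0; heap: [0-5 ALLOC][6-18 FREE][19-26 ALLOC][27-27 FREE]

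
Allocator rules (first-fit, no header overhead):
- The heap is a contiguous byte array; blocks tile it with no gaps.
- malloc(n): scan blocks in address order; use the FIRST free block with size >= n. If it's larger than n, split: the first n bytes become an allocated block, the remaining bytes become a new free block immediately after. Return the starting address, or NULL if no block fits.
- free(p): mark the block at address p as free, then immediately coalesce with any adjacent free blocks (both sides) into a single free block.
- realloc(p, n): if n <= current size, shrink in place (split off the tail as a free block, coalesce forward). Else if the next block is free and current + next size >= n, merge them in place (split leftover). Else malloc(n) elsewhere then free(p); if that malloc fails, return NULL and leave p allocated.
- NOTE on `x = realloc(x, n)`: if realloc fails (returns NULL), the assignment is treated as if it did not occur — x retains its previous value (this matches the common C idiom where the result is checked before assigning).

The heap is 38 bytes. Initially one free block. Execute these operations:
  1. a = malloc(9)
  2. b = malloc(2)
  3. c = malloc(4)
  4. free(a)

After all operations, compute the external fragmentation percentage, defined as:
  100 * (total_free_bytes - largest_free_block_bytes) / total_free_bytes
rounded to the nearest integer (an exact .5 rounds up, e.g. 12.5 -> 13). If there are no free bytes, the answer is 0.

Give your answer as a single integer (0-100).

Op 1: a = malloc(9) -> a = 0; heap: [0-8 ALLOC][9-37 FREE]
Op 2: b = malloc(2) -> b = 9; heap: [0-8 ALLOC][9-10 ALLOC][11-37 FREE]
Op 3: c = malloc(4) -> c = 11; heap: [0-8 ALLOC][9-10 ALLOC][11-14 ALLOC][15-37 FREE]
Op 4: free(a) -> (freed a); heap: [0-8 FREE][9-10 ALLOC][11-14 ALLOC][15-37 FREE]
Free blocks: [9 23] total_free=32 largest=23 -> 100*(32-23)/32 = 900/32 = 28.125 -> rounds to 28

Answer: 28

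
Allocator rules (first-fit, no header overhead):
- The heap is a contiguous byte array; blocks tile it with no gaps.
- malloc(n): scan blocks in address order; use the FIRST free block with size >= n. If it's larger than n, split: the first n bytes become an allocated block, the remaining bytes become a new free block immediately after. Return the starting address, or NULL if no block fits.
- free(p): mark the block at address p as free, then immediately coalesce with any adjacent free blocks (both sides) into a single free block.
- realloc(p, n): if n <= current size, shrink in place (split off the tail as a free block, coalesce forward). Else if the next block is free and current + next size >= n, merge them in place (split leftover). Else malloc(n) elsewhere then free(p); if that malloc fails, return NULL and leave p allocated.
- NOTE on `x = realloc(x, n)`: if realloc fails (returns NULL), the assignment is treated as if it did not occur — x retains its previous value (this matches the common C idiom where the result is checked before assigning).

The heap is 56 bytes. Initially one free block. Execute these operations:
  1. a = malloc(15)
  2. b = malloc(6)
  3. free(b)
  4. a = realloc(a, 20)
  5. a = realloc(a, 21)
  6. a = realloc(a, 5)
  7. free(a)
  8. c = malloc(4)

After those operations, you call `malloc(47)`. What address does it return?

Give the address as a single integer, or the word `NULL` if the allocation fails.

Op 1: a = malloc(15) -> a = 0; heap: [0-14 ALLOC][15-55 FREE]
Op 2: b = malloc(6) -> b = 15; heap: [0-14 ALLOC][15-20 ALLOC][21-55 FREE]
Op 3: free(b) -> (freed b); heap: [0-14 ALLOC][15-55 FREE]
Op 4: a = realloc(a, 20) -> a = 0; heap: [0-19 ALLOC][20-55 FREE]
Op 5: a = realloc(a, 21) -> a = 0; heap: [0-20 ALLOC][21-55 FREE]
Op 6: a = realloc(a, 5) -> a = 0; heap: [0-4 ALLOC][5-55 FREE]
Op 7: free(a) -> (freed a); heap: [0-55 FREE]
Op 8: c = malloc(4) -> c = 0; heap: [0-3 ALLOC][4-55 FREE]
malloc(47): first-fit scan over [0-3 ALLOC][4-55 FREE] -> 4

Answer: 4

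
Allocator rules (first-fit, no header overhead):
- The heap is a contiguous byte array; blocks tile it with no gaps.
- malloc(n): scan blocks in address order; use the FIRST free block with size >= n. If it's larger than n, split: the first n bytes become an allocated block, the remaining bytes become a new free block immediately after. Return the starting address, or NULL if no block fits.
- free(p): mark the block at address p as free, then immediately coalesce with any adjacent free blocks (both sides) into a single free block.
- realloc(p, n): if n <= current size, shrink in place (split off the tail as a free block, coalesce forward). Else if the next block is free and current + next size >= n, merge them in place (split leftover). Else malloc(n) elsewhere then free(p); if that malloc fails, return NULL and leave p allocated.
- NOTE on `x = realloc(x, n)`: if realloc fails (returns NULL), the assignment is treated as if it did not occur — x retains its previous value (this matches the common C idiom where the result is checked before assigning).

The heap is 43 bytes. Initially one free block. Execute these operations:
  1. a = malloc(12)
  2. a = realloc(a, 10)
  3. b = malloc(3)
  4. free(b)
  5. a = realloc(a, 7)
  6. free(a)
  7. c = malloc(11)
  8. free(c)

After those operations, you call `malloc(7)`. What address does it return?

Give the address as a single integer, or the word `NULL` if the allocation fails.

Answer: 0

Derivation:
Op 1: a = malloc(12) -> a = 0; heap: [0-11 ALLOC][12-42 FREE]
Op 2: a = realloc(a, 10) -> a = 0; heap: [0-9 ALLOC][10-42 FREE]
Op 3: b = malloc(3) -> b = 10; heap: [0-9 ALLOC][10-12 ALLOC][13-42 FREE]
Op 4: free(b) -> (freed b); heap: [0-9 ALLOC][10-42 FREE]
Op 5: a = realloc(a, 7) -> a = 0; heap: [0-6 ALLOC][7-42 FREE]
Op 6: free(a) -> (freed a); heap: [0-42 FREE]
Op 7: c = malloc(11) -> c = 0; heap: [0-10 ALLOC][11-42 FREE]
Op 8: free(c) -> (freed c); heap: [0-42 FREE]
malloc(7): first-fit scan over [0-42 FREE] -> 0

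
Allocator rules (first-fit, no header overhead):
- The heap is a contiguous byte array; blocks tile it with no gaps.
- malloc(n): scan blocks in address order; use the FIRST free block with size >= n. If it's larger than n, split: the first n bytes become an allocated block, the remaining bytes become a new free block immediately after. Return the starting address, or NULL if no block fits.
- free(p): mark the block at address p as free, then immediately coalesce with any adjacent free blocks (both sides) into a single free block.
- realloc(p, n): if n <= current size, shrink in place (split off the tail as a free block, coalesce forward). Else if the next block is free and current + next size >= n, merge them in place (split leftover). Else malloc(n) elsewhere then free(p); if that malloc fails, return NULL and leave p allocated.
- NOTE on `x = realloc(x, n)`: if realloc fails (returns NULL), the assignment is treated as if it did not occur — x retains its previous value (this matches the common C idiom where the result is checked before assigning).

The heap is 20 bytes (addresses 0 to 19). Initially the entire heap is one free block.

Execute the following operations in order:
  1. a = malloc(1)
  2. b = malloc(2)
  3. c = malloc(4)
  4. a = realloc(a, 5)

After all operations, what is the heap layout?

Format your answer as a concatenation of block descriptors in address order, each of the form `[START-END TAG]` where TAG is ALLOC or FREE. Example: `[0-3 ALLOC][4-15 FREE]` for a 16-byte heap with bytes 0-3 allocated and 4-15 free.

Op 1: a = malloc(1) -> a = 0; heap: [0-0 ALLOC][1-19 FREE]
Op 2: b = malloc(2) -> b = 1; heap: [0-0 ALLOC][1-2 ALLOC][3-19 FREE]
Op 3: c = malloc(4) -> c = 3; heap: [0-0 ALLOC][1-2 ALLOC][3-6 ALLOC][7-19 FREE]
Op 4: a = realloc(a, 5) -> a = 7; heap: [0-0 FREE][1-2 ALLOC][3-6 ALLOC][7-11 ALLOC][12-19 FREE]

Answer: [0-0 FREE][1-2 ALLOC][3-6 ALLOC][7-11 ALLOC][12-19 FREE]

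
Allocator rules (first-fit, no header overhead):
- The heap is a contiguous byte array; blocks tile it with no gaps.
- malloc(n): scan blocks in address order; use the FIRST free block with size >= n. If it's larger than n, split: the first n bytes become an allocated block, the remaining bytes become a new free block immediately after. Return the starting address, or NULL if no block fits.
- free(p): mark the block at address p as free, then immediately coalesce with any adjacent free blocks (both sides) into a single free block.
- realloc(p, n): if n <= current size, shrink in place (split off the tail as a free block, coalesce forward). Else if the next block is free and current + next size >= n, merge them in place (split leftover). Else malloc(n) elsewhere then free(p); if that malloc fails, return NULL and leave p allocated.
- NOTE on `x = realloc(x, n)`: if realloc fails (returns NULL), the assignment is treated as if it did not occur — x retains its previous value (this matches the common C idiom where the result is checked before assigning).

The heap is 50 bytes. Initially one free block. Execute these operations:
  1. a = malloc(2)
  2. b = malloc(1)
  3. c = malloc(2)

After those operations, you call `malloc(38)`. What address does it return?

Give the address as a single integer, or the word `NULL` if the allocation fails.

Answer: 5

Derivation:
Op 1: a = malloc(2) -> a = 0; heap: [0-1 ALLOC][2-49 FREE]
Op 2: b = malloc(1) -> b = 2; heap: [0-1 ALLOC][2-2 ALLOC][3-49 FREE]
Op 3: c = malloc(2) -> c = 3; heap: [0-1 ALLOC][2-2 ALLOC][3-4 ALLOC][5-49 FREE]
malloc(38): first-fit scan over [0-1 ALLOC][2-2 ALLOC][3-4 ALLOC][5-49 FREE] -> 5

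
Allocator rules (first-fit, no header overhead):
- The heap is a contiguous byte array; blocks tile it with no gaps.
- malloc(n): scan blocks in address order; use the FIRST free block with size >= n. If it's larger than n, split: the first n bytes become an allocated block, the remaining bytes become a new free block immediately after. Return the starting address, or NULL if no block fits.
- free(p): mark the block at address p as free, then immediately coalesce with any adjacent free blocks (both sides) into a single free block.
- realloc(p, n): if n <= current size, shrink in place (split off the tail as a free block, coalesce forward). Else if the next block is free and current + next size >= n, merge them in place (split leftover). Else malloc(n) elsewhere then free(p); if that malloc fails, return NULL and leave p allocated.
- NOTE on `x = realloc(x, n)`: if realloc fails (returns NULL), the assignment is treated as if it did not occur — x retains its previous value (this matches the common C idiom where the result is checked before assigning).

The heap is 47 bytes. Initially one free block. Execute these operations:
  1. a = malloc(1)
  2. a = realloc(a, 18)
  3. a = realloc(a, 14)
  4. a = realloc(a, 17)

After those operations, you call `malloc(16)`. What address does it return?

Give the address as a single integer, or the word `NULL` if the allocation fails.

Op 1: a = malloc(1) -> a = 0; heap: [0-0 ALLOC][1-46 FREE]
Op 2: a = realloc(a, 18) -> a = 0; heap: [0-17 ALLOC][18-46 FREE]
Op 3: a = realloc(a, 14) -> a = 0; heap: [0-13 ALLOC][14-46 FREE]
Op 4: a = realloc(a, 17) -> a = 0; heap: [0-16 ALLOC][17-46 FREE]
malloc(16): first-fit scan over [0-16 ALLOC][17-46 FREE] -> 17

Answer: 17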